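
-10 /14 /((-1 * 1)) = 5 /7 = 0.71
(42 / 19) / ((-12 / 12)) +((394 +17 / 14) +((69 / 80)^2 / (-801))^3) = 9659580978410263226763 / 24578851340288000000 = 393.00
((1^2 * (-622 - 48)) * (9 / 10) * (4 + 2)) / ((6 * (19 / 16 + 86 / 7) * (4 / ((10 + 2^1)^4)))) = -116702208 / 503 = -232012.34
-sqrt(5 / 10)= -sqrt(2) / 2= -0.71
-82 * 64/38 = -2624/19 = -138.11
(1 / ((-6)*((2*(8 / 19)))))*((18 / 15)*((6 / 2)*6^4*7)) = -32319 / 5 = -6463.80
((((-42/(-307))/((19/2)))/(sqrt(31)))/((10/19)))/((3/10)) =28 * sqrt(31)/9517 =0.02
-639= -639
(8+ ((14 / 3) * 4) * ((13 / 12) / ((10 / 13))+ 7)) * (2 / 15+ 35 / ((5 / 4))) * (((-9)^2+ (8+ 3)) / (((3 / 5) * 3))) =288190552 / 1215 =237193.87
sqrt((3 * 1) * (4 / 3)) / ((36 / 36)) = 2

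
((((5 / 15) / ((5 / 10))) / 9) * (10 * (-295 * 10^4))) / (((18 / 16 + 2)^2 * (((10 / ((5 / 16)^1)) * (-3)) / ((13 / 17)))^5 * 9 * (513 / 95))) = 0.00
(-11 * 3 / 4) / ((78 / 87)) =-9.20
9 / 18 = 1 / 2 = 0.50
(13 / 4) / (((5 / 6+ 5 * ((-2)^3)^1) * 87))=-13 / 13630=-0.00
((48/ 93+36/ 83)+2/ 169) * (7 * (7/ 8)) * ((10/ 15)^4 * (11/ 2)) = 75133366/ 11740599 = 6.40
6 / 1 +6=12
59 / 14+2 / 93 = 5515 / 1302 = 4.24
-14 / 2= -7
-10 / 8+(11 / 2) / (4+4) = -9 / 16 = -0.56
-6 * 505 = -3030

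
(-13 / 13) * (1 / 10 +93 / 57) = -329 / 190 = -1.73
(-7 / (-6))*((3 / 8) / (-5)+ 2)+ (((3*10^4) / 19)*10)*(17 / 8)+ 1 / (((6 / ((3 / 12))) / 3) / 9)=153015371 / 4560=33556.00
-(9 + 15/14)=-141/14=-10.07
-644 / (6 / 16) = -1717.33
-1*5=-5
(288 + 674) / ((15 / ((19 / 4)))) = 9139 / 30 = 304.63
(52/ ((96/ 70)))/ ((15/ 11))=1001/ 36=27.81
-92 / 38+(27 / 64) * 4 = -223 / 304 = -0.73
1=1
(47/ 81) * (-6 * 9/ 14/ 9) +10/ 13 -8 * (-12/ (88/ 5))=161489/ 27027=5.98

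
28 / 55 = 0.51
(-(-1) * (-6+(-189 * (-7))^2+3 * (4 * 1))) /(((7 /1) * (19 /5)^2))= 43758375 /2527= 17316.33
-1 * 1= -1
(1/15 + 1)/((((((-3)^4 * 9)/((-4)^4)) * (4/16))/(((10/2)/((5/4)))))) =65536/10935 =5.99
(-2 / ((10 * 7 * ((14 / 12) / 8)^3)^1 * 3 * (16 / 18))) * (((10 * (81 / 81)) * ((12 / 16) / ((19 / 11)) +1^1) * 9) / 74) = -10171008 / 1687903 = -6.03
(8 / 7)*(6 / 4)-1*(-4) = 40 / 7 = 5.71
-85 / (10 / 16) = -136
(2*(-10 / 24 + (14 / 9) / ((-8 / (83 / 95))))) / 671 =-1003 / 573705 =-0.00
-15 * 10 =-150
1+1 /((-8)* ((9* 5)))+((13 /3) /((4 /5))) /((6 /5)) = 248 /45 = 5.51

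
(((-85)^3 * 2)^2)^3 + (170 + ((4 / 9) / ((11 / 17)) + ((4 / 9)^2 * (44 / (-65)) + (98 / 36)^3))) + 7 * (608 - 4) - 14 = 14316741844479532491579250224609393367179547 / 4169880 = 3433370227555596921633057000000000000.00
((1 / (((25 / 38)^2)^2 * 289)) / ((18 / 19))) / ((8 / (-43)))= -106472257 / 1016015625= -0.10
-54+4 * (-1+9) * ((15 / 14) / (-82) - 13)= -135010 / 287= -470.42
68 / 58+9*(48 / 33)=4550 / 319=14.26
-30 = -30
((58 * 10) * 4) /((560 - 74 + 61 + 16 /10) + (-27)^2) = 2900 /1597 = 1.82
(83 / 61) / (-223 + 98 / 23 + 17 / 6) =-0.01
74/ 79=0.94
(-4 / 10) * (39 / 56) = -39 / 140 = -0.28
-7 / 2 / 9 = -7 / 18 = -0.39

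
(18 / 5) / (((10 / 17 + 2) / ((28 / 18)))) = 119 / 55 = 2.16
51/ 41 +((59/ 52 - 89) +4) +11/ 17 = -2971081/ 36244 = -81.97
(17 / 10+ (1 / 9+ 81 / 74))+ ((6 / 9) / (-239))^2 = 276352138 / 95106465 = 2.91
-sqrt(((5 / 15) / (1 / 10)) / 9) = -0.61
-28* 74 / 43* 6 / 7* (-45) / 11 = 79920 / 473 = 168.96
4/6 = 2/3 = 0.67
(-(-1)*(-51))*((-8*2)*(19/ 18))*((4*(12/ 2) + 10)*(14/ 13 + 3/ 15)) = 37395.12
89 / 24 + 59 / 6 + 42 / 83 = 27983 / 1992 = 14.05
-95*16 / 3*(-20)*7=212800 / 3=70933.33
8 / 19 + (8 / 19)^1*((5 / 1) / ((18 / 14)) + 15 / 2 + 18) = 2188 / 171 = 12.80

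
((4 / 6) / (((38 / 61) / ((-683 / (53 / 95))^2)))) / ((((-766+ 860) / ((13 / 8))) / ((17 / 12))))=2987150649275 / 76045248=39281.23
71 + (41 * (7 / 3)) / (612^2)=79778159 / 1123632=71.00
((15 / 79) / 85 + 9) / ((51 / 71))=12.53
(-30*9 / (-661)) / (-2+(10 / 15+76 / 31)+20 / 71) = 891405 / 3055142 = 0.29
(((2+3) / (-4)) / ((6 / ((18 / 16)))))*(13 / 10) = -39 / 128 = -0.30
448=448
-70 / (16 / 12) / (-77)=0.68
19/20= 0.95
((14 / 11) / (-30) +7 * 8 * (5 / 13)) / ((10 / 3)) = 46109 / 7150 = 6.45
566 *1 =566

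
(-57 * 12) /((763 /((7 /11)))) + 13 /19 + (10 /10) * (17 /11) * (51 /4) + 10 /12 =20.65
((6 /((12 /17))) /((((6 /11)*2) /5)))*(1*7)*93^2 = 18869235 /8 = 2358654.38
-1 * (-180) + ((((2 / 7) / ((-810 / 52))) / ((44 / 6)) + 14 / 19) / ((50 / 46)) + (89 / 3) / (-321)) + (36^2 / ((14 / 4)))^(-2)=23740256726829497 / 131464384128000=180.58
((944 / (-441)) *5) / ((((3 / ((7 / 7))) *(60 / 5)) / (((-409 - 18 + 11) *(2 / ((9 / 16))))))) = 15708160 / 35721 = 439.75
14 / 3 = 4.67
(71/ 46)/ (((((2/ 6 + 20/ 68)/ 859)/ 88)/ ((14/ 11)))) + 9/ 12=236664.59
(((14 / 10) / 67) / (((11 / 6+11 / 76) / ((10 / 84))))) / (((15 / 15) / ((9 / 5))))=342 / 151085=0.00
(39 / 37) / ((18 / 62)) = 3.63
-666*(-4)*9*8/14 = 95904/7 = 13700.57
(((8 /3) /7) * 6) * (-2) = -32 /7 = -4.57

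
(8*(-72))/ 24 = -24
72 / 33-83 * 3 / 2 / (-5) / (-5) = -1539 / 550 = -2.80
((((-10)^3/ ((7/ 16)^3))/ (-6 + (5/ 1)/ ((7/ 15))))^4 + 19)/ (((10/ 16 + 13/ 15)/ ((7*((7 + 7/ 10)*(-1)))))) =-1125899906843143581491070796/ 756803428227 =-1487704554247123.00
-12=-12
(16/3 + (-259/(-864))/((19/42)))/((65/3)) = 3281/11856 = 0.28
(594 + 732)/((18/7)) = 1547/3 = 515.67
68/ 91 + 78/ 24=1455/ 364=4.00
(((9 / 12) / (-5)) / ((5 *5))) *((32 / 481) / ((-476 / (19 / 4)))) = 57 / 14309750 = 0.00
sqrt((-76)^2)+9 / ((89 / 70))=7394 / 89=83.08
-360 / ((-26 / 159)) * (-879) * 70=-1760988600 / 13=-135460661.54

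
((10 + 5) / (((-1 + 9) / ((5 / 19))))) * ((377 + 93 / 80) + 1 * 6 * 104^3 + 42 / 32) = 3330376.71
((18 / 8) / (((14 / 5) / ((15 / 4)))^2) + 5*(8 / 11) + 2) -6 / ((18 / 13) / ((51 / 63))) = 6.16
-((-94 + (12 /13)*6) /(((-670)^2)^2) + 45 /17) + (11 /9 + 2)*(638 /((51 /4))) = 3813837432488357 /24048347801400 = 158.59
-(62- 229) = 167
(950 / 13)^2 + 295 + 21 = 955904 / 169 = 5656.24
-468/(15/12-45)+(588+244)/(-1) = -143728/175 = -821.30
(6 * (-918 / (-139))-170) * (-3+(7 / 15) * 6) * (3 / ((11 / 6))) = 326196 / 7645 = 42.67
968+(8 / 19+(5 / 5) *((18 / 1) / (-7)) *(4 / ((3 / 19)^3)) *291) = -101000296 / 133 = -759400.72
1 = 1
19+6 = 25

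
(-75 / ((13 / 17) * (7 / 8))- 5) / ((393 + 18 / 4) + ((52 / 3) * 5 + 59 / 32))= -1022880 / 4245787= -0.24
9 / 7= 1.29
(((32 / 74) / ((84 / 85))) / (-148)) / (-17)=5 / 28749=0.00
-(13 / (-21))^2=-169 / 441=-0.38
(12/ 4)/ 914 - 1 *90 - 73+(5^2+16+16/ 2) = -104193/ 914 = -114.00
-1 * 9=-9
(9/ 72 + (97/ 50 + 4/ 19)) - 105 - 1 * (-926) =3128447/ 3800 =823.28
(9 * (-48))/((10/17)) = -3672/5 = -734.40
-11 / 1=-11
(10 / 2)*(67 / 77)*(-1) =-335 / 77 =-4.35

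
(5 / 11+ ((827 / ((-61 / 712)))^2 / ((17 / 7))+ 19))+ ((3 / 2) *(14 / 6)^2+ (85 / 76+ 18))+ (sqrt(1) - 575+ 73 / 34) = 38366705.72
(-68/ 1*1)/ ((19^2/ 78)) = -14.69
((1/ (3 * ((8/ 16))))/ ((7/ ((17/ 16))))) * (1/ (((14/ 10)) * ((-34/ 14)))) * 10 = -25/ 84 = -0.30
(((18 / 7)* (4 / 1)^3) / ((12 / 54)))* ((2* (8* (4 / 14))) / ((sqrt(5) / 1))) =165888* sqrt(5) / 245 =1514.03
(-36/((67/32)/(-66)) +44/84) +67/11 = 17665768/15477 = 1141.42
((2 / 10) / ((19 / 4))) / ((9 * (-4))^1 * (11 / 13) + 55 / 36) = -1872 / 1286395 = -0.00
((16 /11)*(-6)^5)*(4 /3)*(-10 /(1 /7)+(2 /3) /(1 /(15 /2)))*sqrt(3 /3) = 10782720 /11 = 980247.27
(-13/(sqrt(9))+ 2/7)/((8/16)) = -8.10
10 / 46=5 / 23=0.22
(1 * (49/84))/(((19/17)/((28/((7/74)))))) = 154.49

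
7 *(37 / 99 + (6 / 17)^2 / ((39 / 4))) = 1006327 / 371943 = 2.71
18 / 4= 9 / 2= 4.50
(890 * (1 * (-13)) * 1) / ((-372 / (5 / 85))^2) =-5785 / 19996488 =-0.00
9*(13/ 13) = 9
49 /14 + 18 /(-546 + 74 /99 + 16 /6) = 46556 /13429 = 3.47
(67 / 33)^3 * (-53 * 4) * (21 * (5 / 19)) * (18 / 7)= -25213.24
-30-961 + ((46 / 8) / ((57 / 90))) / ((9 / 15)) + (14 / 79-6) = -2947037 / 3002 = -981.69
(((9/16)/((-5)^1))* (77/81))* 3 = -77/240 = -0.32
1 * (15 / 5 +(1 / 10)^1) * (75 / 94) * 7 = 3255 / 188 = 17.31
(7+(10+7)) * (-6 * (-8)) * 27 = 31104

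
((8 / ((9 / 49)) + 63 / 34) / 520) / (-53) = -2779 / 1686672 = -0.00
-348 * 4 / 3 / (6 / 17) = -3944 / 3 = -1314.67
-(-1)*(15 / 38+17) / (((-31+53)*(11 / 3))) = 1983 / 9196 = 0.22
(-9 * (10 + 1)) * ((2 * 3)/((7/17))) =-10098/7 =-1442.57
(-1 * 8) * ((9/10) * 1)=-36/5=-7.20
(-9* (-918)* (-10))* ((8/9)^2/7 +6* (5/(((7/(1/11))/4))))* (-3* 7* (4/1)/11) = 1054460.83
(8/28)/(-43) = -2/301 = -0.01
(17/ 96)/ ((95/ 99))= 561/ 3040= 0.18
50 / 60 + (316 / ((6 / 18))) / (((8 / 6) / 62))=264497 / 6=44082.83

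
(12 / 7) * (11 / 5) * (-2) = -264 / 35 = -7.54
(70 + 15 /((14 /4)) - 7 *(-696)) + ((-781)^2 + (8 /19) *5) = 81782949 /133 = 614909.39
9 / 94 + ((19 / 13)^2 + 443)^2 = 531969943545 / 2684734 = 198146.24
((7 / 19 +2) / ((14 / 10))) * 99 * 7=22275 / 19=1172.37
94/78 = 47/39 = 1.21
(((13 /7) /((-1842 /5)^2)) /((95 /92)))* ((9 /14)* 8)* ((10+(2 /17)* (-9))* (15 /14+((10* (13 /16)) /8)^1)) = 82225 /64654814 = 0.00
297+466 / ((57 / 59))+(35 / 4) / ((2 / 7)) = 369349 / 456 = 809.98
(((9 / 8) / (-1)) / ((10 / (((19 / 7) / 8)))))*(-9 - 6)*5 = 2.86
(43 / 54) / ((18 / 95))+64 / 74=182249 / 35964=5.07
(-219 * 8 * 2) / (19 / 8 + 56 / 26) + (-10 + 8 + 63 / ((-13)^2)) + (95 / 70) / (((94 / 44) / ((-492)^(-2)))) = -1638330115060411 / 2113063072848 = -775.33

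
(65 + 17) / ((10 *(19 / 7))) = 3.02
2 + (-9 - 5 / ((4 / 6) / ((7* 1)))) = -119 / 2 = -59.50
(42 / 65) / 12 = 7 / 130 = 0.05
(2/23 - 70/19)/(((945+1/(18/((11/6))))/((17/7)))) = -2886192/312235189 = -0.01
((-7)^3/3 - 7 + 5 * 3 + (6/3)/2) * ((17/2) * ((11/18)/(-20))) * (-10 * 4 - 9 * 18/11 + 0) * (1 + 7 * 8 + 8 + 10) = -2021215/18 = -112289.72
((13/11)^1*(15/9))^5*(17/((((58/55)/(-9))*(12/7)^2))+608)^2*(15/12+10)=57745492359604359375/554778177536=104087533.90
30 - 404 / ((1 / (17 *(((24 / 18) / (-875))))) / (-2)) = 23806 / 2625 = 9.07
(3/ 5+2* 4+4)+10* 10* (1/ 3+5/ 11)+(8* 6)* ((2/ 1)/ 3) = 20359/ 165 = 123.39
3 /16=0.19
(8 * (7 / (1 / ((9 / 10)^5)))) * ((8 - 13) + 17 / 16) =-26040609 / 200000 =-130.20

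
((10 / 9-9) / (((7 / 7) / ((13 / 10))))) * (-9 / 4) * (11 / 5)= 10153 / 200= 50.76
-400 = -400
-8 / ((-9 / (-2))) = -16 / 9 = -1.78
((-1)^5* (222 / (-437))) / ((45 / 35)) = 518 / 1311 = 0.40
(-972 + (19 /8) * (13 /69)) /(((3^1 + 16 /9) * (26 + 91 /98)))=-388353 /51428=-7.55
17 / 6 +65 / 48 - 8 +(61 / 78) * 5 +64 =39997 / 624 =64.10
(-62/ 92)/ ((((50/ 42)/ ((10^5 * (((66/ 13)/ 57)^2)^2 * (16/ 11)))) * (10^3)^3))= -6931848/ 1337628997859375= -0.00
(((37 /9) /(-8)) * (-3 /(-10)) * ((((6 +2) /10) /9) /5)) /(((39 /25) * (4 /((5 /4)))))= -37 /67392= -0.00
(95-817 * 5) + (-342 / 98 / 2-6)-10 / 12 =-3998.58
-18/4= -9/2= -4.50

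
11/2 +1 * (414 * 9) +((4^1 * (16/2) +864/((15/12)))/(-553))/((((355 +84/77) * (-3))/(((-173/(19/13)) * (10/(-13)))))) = 921467395483/246935514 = 3731.61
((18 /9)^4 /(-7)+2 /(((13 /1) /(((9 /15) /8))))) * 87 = -360093 /1820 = -197.85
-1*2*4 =-8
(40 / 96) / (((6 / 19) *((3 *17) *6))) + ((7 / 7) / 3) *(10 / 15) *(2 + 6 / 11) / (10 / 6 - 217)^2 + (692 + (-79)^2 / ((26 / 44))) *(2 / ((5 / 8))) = 3481457959519117 / 96675424560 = 36011.82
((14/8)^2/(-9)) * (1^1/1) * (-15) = 245/48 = 5.10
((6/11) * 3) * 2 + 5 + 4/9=8.72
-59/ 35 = -1.69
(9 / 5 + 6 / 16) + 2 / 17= 2.29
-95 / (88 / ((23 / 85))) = -437 / 1496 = -0.29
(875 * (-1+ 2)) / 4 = 875 / 4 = 218.75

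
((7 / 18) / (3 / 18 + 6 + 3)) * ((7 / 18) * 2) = 49 / 1485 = 0.03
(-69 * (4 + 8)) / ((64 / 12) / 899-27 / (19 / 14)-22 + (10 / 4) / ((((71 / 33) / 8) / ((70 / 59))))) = 1931912343 / 72003211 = 26.83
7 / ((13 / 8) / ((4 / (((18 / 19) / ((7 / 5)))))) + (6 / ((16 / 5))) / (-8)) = 172.71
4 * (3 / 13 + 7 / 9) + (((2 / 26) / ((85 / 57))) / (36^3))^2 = 1191387908505961 / 295322850201600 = 4.03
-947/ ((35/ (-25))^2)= -23675/ 49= -483.16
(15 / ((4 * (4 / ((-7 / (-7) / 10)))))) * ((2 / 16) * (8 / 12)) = 1 / 128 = 0.01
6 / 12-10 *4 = -79 / 2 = -39.50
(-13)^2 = 169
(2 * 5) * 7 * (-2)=-140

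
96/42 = 16/7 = 2.29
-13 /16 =-0.81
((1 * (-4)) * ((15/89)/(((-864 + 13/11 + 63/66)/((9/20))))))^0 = 1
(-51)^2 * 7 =18207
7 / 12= 0.58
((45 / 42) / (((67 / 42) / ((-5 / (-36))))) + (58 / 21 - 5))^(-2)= 31674384 / 145709041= 0.22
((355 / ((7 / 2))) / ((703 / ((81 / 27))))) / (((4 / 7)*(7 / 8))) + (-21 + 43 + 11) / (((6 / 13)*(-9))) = -627023 / 88578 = -7.08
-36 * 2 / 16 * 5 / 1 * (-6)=135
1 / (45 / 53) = 53 / 45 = 1.18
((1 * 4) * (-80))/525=-64/105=-0.61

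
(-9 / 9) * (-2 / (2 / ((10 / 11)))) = 10 / 11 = 0.91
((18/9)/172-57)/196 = -4901/16856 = -0.29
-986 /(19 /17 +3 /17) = -8381 /11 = -761.91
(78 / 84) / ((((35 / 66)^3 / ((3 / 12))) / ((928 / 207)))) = 48171552 / 6902875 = 6.98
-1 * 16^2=-256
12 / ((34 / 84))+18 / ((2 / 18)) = 3258 / 17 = 191.65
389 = 389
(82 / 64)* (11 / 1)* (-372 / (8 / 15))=-629145 / 64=-9830.39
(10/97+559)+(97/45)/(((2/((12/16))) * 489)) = 3182401849/5691960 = 559.10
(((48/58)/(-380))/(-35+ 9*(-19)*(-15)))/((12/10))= -1/1394030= -0.00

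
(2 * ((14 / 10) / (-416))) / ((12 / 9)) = -21 / 4160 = -0.01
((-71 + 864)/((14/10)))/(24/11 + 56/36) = 78507/518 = 151.56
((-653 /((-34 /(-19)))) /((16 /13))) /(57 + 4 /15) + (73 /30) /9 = -309557971 /63084960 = -4.91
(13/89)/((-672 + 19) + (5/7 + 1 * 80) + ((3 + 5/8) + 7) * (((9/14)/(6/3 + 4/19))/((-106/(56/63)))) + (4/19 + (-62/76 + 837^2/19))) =15395016/3825807232591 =0.00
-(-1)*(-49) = -49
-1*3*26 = -78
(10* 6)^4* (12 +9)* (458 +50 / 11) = 1384750080000 / 11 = 125886370909.09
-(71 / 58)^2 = -5041 / 3364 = -1.50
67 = 67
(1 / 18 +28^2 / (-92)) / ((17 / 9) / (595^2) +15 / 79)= -5766338375 / 129326884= -44.59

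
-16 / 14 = -8 / 7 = -1.14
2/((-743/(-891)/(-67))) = -119394/743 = -160.69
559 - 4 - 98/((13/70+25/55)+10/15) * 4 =770025/3019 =255.06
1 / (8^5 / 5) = 5 / 32768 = 0.00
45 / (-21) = -15 / 7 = -2.14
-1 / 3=-0.33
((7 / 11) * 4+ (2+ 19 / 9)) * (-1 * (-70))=46130 / 99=465.96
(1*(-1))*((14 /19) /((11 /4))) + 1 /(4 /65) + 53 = 57669 /836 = 68.98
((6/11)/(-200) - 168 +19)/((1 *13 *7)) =-163903/100100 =-1.64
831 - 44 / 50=20753 / 25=830.12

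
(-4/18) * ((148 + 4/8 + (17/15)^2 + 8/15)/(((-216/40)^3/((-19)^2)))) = 122095615/1594323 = 76.58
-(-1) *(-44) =-44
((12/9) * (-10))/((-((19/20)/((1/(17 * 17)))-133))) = 0.09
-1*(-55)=55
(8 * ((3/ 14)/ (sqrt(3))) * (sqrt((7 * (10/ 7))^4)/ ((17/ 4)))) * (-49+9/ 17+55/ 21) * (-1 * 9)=78571200 * sqrt(3)/ 14161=9610.15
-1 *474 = -474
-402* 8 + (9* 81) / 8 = -24999 / 8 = -3124.88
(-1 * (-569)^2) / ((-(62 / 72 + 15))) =11655396 / 571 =20412.25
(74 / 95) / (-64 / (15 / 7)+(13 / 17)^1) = -3774 / 140999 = -0.03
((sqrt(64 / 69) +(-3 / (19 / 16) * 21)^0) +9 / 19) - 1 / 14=8 * sqrt(69) / 69 +373 / 266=2.37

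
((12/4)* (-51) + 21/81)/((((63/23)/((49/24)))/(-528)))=14607208/243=60111.97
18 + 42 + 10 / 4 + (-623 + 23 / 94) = -26332 / 47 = -560.26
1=1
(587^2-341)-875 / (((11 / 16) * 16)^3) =458166593 / 1331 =344227.34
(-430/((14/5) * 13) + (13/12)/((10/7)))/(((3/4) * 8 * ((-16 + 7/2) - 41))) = 120719/3505320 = 0.03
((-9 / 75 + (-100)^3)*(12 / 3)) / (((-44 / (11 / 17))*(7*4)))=3571429 / 1700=2100.84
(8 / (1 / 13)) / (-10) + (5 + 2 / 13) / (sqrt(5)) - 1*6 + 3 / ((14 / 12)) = -484 / 35 + 67*sqrt(5) / 65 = -11.52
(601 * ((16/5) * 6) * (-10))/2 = -57696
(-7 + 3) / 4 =-1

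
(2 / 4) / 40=1 / 80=0.01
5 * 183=915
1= 1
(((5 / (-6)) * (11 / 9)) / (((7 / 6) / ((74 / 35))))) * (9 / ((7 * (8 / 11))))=-4477 / 1372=-3.26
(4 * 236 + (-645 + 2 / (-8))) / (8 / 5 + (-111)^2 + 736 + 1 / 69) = 412275 / 18020888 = 0.02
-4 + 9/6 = -5/2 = -2.50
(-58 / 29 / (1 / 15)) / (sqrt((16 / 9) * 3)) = -12.99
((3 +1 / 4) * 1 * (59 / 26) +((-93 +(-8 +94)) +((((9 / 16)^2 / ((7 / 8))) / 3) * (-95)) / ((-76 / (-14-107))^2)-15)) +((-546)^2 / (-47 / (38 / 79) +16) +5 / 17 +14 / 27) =-13268106824551 / 3594447360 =-3691.28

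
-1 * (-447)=447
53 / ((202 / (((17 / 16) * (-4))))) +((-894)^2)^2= 516132772425467 / 808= 638778183694.88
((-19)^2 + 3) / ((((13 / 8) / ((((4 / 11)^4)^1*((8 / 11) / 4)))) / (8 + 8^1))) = 1835008 / 161051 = 11.39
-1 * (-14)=14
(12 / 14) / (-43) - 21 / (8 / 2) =-6345 / 1204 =-5.27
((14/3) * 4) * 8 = 448/3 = 149.33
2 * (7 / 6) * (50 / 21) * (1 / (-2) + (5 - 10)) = -275 / 9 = -30.56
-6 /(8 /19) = -57 /4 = -14.25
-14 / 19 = -0.74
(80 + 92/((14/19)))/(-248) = -717/868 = -0.83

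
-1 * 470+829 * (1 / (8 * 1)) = -2931 / 8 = -366.38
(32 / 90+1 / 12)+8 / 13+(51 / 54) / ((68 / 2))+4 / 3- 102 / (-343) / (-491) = 26434211 / 10946845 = 2.41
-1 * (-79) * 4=316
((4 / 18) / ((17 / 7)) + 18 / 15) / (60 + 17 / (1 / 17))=0.00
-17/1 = -17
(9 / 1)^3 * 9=6561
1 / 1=1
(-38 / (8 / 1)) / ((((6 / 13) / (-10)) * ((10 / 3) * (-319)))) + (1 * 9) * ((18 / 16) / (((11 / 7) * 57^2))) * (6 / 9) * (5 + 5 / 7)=-82207 / 921272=-0.09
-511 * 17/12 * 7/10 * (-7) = 425663/120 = 3547.19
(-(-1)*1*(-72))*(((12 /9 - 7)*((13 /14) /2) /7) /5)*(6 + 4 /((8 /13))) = 3315 /49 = 67.65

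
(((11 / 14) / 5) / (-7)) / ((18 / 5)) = -11 / 1764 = -0.01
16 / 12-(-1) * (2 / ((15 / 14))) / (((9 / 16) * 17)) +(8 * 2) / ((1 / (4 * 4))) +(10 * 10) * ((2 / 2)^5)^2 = 820528 / 2295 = 357.53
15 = 15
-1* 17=-17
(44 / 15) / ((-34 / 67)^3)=-22.45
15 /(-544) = -15 /544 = -0.03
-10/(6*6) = -5/18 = -0.28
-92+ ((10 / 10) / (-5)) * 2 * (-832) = 1204 / 5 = 240.80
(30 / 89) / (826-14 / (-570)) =8550 / 20952113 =0.00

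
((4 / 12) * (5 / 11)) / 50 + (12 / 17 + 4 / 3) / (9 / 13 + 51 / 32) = 0.90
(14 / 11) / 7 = 0.18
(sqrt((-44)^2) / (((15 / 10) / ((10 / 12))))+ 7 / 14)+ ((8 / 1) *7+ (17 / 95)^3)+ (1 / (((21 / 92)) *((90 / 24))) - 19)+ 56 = 12868274513 / 108029250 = 119.12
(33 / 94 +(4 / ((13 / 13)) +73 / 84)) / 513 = 0.01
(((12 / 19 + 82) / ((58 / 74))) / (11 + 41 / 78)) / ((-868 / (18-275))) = 291118035 / 107490733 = 2.71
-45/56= -0.80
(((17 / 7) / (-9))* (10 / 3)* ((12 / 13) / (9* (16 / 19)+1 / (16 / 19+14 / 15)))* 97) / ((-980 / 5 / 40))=2.02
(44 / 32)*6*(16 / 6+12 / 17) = 473 / 17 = 27.82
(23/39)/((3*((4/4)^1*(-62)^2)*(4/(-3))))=-23/599664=-0.00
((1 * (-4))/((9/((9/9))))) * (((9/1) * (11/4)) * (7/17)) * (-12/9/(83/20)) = 6160/4233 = 1.46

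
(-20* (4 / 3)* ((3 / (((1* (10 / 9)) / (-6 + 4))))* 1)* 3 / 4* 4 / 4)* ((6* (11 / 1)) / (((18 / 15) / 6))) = 35640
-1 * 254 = -254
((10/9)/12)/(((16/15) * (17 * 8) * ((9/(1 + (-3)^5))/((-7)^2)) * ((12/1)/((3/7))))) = -21175/705024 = -0.03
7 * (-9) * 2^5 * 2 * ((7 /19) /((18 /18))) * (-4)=112896 /19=5941.89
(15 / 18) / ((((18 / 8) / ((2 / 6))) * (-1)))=-10 / 81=-0.12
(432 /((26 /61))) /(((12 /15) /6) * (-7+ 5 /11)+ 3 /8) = -1932480 /949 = -2036.33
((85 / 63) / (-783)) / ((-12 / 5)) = 425 / 591948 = 0.00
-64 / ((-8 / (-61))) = -488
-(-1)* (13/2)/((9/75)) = 325/6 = 54.17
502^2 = 252004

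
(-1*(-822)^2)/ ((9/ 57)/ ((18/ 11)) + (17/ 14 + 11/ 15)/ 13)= -4380966135/ 1597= -2743247.42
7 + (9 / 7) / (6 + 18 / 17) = 2011 / 280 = 7.18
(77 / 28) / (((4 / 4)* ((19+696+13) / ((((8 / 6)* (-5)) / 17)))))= -55 / 37128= -0.00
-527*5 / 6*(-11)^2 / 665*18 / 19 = -191301 / 2527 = -75.70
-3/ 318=-1/ 106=-0.01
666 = 666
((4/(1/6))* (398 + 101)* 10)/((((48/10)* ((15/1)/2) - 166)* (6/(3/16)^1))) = -1497/52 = -28.79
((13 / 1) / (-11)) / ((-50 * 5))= 13 / 2750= 0.00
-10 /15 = -2 /3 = -0.67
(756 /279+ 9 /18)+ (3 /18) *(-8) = 349 /186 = 1.88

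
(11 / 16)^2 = 121 / 256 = 0.47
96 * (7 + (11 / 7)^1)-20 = 5620 / 7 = 802.86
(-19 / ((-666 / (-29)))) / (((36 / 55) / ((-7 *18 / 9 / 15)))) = 42427 / 35964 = 1.18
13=13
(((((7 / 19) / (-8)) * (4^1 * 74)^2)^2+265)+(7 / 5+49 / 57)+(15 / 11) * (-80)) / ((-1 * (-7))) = 138539327023 / 59565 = 2325851.20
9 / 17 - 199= -3374 / 17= -198.47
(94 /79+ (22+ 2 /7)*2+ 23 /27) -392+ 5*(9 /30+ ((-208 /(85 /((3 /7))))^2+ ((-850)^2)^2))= 788370718389351135881 /302054130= 2610031249661.61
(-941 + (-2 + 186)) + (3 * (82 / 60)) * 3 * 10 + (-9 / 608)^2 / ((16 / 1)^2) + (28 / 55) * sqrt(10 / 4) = -59997945775 / 94633984 + 14 * sqrt(10) / 55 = -633.20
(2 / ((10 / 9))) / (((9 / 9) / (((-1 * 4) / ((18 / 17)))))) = -6.80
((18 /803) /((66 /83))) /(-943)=-249 /8329519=-0.00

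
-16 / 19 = -0.84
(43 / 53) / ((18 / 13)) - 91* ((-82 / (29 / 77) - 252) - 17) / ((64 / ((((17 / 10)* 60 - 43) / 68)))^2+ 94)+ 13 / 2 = 309333547505 / 20501695638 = 15.09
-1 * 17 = -17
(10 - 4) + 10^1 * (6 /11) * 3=246 /11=22.36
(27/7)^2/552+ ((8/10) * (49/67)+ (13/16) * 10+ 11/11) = 14704663/1510180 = 9.74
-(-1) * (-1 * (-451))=451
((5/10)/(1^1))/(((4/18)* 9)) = 1/4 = 0.25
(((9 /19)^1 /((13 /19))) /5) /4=9 /260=0.03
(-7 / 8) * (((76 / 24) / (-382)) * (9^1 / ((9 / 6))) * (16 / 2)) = 133 / 382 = 0.35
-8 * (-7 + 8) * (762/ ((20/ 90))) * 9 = -246888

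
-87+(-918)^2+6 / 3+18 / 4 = 1685287 / 2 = 842643.50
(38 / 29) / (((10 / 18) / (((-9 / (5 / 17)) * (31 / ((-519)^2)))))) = -180234 / 21698525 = -0.01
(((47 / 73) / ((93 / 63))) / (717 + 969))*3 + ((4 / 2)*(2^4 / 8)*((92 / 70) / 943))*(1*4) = 42114137 / 1825041610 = 0.02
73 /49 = 1.49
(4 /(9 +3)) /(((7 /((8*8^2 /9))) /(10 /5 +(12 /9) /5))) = 17408 /2835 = 6.14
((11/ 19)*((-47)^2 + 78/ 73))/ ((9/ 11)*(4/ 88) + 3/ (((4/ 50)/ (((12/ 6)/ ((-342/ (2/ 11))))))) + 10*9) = 1288421310/ 90623879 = 14.22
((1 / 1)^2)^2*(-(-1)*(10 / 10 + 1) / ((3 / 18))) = 12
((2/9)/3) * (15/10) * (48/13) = 16/39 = 0.41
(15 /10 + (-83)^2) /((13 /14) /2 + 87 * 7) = 192934 /17065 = 11.31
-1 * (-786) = 786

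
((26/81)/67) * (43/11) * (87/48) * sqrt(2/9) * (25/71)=405275 * sqrt(2)/101723688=0.01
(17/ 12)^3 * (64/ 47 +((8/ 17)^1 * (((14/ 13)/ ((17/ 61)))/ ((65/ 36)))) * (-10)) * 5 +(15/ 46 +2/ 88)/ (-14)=-376293981013/ 3038483448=-123.84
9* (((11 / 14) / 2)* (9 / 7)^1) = 891 / 196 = 4.55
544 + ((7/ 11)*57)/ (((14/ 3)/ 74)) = 12311/ 11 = 1119.18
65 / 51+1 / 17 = 1.33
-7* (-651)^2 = -2966607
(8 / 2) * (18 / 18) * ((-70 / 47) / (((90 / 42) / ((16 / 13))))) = -6272 / 1833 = -3.42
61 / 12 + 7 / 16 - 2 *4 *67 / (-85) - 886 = -3566627 / 4080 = -874.17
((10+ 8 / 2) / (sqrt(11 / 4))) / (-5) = -28 * sqrt(11) / 55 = -1.69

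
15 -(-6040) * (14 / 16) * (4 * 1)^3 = 338255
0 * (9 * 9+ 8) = 0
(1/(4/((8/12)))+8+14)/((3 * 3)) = 133/54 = 2.46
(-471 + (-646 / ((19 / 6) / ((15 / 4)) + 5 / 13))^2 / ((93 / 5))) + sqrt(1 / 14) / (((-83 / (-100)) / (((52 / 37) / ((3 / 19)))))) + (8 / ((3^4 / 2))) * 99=49400 * sqrt(14) / 64491 + 2077126732667 / 144232119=14404.14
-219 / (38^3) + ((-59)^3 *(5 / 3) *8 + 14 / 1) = -2738372.67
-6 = -6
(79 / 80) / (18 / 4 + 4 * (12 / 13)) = 1027 / 8520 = 0.12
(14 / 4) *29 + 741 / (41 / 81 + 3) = 88847 / 284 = 312.84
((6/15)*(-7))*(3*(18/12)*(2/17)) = -126/85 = -1.48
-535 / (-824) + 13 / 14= 9101 / 5768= 1.58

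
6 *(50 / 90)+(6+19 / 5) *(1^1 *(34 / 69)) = 2816 / 345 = 8.16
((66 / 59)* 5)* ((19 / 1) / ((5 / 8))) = 10032 / 59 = 170.03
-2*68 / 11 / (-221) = 8 / 143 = 0.06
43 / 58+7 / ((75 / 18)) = 3511 / 1450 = 2.42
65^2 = 4225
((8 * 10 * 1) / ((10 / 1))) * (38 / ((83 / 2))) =608 / 83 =7.33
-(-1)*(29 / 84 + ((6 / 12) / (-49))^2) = 0.35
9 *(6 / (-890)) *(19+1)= -108 / 89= -1.21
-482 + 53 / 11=-477.18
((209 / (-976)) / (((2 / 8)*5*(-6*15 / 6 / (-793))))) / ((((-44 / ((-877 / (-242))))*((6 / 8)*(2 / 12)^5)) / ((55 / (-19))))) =-22387.42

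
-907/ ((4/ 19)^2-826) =1.10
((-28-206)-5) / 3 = -239 / 3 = -79.67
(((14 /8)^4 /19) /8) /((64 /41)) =98441 /2490368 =0.04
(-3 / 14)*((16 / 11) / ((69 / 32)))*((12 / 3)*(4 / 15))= -4096 / 26565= -0.15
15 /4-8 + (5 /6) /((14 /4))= -337 /84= -4.01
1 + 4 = 5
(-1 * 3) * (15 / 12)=-15 / 4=-3.75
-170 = -170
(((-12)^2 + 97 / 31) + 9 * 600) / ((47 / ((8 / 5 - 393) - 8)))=-343406117 / 7285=-47138.79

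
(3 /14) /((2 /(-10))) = -15 /14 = -1.07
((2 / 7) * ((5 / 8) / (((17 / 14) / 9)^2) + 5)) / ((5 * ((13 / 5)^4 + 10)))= 2841875 / 70422653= 0.04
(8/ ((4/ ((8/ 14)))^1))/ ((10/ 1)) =4/ 35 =0.11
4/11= 0.36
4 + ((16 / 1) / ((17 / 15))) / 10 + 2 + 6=228 / 17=13.41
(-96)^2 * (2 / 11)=18432 / 11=1675.64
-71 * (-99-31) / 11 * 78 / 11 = 719940 / 121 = 5949.92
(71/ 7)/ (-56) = -71/ 392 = -0.18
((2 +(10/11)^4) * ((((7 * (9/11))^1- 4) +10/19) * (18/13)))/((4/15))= 1248872985/39779597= 31.39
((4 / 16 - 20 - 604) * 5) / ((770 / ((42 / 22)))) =-7485 / 968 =-7.73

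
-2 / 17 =-0.12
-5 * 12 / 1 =-60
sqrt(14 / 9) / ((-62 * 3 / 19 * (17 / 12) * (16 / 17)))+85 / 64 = 85 / 64 - 19 * sqrt(14) / 744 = 1.23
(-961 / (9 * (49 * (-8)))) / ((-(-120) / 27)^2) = 8649 / 627200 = 0.01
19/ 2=9.50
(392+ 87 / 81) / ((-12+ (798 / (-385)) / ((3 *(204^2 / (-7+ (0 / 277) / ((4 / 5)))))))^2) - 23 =-3822958527004607 / 188599326523609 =-20.27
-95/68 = -1.40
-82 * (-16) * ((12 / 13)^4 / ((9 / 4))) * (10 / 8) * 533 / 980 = 287.82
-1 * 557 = -557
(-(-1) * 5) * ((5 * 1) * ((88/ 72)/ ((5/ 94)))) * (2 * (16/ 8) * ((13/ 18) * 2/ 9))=268840/ 729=368.78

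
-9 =-9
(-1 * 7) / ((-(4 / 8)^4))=112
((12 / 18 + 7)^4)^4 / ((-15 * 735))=-6132610415680998648961 / 474590099025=-12921909724.37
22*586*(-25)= -322300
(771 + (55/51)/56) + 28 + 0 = 2281999/2856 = 799.02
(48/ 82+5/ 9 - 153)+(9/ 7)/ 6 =-783397/ 5166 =-151.64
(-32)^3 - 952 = -33720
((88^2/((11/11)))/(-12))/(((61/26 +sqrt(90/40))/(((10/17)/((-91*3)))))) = 1936/5355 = 0.36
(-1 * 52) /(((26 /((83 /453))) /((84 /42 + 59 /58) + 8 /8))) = -19339 /13137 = -1.47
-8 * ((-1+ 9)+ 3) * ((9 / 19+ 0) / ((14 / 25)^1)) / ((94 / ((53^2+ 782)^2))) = -10211428.72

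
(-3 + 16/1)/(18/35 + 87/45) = 5.31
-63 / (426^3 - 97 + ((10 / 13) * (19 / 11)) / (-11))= -99099 / 121606551877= -0.00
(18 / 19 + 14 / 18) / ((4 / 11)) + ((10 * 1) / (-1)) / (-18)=5.30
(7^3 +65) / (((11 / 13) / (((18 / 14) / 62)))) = 23868 / 2387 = 10.00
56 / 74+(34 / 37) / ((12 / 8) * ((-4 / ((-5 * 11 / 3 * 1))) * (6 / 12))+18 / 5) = 7666 / 7659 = 1.00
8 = 8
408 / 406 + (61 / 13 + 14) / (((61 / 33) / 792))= 1289424516 / 160979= 8009.89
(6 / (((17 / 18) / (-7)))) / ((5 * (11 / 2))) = -1512 / 935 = -1.62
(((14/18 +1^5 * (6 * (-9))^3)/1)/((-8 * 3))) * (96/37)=5668676/333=17023.05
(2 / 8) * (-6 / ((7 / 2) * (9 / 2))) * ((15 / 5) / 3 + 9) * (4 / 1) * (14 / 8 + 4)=-460 / 21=-21.90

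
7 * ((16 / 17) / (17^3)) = 112 / 83521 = 0.00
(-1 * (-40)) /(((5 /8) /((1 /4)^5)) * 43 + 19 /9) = 360 /247699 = 0.00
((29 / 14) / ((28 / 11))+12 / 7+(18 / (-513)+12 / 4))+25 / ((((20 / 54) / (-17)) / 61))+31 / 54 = -14074997201 / 201096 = -69991.43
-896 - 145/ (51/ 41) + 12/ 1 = -51029/ 51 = -1000.57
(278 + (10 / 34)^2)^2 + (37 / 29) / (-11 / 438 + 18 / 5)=1466431595151879 / 18962691361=77332.46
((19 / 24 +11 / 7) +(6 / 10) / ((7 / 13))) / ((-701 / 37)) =-0.18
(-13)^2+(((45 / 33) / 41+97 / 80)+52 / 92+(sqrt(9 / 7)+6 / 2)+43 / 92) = 3 * sqrt(7) / 7+144623161 / 829840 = 175.41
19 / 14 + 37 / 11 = 727 / 154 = 4.72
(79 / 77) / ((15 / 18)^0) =79 / 77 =1.03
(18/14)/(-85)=-9/595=-0.02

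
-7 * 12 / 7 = -12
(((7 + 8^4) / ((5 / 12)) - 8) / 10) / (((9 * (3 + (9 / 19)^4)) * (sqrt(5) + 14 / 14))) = -1602817979 / 178885800 + 1602817979 * sqrt(5) / 178885800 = 11.08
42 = 42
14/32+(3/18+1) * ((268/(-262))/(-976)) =21035/47946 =0.44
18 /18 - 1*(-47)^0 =0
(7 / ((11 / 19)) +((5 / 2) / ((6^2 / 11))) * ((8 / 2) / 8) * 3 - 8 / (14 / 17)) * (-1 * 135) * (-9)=5272695 / 1232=4279.78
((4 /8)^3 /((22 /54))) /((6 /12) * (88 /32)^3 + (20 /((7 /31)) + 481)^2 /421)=8911728 /22683835141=0.00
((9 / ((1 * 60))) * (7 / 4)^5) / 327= 16807 / 2232320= 0.01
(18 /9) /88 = 1 /44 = 0.02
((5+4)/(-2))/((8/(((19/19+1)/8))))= -9/64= -0.14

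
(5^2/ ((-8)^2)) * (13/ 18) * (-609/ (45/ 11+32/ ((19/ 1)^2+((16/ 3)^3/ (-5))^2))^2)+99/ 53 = -8.27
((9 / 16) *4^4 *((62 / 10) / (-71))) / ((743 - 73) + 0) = -2232 / 118925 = -0.02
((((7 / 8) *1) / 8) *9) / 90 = 7 / 640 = 0.01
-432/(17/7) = -3024/17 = -177.88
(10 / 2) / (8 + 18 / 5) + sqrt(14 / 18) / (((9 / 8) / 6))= 25 / 58 + 16 * sqrt(7) / 9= 5.13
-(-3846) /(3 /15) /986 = 9615 /493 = 19.50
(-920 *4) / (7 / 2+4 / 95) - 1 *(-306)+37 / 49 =-24144937 / 32977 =-732.18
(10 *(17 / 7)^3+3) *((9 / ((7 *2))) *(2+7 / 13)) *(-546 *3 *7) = -134075007 / 49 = -2736224.63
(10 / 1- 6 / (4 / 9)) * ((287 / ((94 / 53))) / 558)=-106477 / 104904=-1.01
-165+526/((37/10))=-845/37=-22.84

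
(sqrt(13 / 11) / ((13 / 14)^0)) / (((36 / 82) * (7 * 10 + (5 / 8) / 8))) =1312 * sqrt(143) / 444015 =0.04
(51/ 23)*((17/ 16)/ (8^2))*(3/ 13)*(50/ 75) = 867/ 153088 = 0.01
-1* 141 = -141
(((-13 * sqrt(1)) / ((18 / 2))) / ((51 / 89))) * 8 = -9256 / 459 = -20.17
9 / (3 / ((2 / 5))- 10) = -3.60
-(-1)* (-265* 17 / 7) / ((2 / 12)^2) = -162180 / 7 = -23168.57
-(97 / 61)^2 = -9409 / 3721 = -2.53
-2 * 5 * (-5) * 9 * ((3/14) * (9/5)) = 1215/7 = 173.57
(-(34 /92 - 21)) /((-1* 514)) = -949 /23644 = -0.04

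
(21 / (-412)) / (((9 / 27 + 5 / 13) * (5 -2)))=-39 / 1648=-0.02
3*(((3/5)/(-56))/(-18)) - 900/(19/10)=-5039981/10640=-473.68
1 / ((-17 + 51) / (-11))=-11 / 34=-0.32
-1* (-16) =16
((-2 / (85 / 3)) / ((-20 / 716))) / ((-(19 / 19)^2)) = -1074 / 425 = -2.53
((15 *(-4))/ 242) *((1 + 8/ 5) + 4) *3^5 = -4374/ 11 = -397.64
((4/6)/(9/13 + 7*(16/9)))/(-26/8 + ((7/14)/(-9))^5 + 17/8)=-147386304/3267300805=-0.05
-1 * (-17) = 17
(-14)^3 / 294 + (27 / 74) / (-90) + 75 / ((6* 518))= -36182 / 3885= -9.31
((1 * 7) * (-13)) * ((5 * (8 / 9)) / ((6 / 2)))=-3640 / 27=-134.81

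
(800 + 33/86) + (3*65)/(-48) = 547869/688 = 796.32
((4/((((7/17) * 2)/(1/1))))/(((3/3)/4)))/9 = 2.16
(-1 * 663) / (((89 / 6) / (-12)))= 47736 / 89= 536.36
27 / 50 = 0.54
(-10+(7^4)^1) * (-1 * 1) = -2391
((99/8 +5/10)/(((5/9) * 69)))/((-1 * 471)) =-103/144440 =-0.00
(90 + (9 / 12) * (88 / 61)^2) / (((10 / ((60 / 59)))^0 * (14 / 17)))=2895933 / 26047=111.18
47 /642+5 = 3257 /642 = 5.07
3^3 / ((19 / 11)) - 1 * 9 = 126 / 19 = 6.63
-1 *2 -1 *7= -9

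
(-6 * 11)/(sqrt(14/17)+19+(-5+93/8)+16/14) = -31395056/12718371+68992 * sqrt(238)/12718371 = -2.38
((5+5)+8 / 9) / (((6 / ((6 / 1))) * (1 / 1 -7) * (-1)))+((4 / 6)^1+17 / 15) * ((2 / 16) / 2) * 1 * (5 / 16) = 12787 / 6912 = 1.85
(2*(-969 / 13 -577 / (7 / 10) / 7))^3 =-56883227.58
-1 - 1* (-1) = 0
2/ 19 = 0.11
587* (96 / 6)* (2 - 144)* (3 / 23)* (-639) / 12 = 213052824 / 23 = 9263166.26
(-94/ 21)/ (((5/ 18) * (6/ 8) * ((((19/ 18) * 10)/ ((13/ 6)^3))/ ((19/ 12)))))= -103259/ 3150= -32.78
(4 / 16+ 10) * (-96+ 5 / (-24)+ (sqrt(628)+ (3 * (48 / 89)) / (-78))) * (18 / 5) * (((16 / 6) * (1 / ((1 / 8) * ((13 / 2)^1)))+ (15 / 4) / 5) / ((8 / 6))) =-206731509663 / 19252480+ 232101 * sqrt(157) / 1040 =-7941.55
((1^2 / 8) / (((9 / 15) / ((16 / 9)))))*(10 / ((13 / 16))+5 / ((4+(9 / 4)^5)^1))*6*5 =67798400 / 492531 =137.65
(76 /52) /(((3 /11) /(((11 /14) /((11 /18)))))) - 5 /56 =4951 /728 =6.80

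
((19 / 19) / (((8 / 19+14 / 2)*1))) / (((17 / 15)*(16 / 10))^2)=35625 / 869312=0.04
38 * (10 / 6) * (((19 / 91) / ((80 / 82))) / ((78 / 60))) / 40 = 14801 / 56784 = 0.26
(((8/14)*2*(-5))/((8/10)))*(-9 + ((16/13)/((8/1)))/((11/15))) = 62850/1001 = 62.79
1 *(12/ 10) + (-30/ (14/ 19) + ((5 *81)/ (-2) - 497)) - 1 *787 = -106821/ 70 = -1526.01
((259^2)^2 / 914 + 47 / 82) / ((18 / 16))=737977217920 / 168633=4376232.52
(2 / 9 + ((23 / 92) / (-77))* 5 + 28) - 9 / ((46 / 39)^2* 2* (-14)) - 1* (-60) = 518732023 / 5865552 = 88.44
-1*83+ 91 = 8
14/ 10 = 1.40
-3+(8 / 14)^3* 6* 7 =237 / 49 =4.84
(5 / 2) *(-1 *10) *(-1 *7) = 175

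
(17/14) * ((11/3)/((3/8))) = 748/63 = 11.87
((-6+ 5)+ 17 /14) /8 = 3 /112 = 0.03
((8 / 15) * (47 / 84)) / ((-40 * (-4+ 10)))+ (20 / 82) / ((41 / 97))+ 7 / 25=54378697 / 63541800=0.86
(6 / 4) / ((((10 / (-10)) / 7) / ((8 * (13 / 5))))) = -1092 / 5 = -218.40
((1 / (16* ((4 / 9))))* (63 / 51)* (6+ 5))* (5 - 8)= -6237 / 1088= -5.73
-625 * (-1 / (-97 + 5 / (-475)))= -59375 / 9216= -6.44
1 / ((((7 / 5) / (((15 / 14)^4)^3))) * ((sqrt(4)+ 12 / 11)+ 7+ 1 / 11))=0.16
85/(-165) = -17/33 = -0.52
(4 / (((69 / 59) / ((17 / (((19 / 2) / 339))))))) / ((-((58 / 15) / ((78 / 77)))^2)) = -310299514200 / 2179008293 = -142.40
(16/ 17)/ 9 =0.10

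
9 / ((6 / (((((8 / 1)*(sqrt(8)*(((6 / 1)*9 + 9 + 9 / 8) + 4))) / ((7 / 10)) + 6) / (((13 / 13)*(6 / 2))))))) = 3 + 5450*sqrt(2) / 7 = 1104.07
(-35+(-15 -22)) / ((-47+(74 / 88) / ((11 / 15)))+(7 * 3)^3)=-0.01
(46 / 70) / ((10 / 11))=253 / 350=0.72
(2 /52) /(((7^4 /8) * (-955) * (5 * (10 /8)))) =-16 /745210375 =-0.00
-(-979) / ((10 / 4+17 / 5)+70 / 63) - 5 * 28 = -230 / 631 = -0.36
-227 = -227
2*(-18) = -36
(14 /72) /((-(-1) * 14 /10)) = 5 /36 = 0.14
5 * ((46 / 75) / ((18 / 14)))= 322 / 135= 2.39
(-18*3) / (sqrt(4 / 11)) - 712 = -801.55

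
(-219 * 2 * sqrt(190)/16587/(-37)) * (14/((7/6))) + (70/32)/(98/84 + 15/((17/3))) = 584 * sqrt(190)/68191 + 1785/3112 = 0.69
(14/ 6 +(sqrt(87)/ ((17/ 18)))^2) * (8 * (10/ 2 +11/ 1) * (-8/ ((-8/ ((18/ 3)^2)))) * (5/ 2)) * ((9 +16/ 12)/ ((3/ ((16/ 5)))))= 10994470912/ 867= 12681050.65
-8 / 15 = -0.53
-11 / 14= -0.79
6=6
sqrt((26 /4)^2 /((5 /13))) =10.48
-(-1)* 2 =2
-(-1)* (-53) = -53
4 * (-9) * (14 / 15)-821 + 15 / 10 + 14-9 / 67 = -562287 / 670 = -839.23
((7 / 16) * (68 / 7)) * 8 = 34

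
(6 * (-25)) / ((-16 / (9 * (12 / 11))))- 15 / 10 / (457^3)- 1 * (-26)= 123934024894 / 1049883923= 118.05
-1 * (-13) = 13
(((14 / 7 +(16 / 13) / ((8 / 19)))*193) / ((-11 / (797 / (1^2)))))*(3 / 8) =-3691704 / 143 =-25816.11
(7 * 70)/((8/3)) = 735/4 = 183.75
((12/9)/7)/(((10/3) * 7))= 2/245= 0.01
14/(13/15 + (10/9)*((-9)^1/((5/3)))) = -30/11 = -2.73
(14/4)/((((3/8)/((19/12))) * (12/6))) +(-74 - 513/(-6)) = 170/9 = 18.89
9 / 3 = 3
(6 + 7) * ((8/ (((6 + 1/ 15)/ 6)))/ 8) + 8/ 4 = 104/ 7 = 14.86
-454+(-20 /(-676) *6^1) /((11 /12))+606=152.19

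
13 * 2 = 26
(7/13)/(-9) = -7/117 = -0.06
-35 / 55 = -7 / 11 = -0.64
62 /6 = 31 /3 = 10.33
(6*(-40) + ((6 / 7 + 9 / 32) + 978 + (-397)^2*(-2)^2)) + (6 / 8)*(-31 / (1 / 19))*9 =140492663 / 224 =627199.39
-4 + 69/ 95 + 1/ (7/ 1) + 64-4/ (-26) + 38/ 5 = 593246/ 8645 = 68.62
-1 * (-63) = 63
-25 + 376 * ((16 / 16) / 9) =151 / 9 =16.78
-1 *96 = -96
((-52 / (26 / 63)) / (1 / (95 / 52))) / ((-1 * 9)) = 665 / 26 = 25.58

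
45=45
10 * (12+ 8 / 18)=1120 / 9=124.44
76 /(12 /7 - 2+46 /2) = 532 /159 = 3.35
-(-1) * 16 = 16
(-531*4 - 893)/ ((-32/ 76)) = 57323/ 8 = 7165.38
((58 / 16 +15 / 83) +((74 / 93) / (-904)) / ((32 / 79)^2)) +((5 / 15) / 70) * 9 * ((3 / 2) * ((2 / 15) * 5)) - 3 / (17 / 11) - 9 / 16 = 2847552631411 / 2125770608640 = 1.34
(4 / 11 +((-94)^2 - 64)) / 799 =96496 / 8789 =10.98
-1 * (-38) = 38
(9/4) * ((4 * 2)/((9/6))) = 12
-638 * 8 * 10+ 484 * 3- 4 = -49592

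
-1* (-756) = 756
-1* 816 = -816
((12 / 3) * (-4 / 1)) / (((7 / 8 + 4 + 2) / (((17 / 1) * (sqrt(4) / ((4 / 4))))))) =-4352 / 55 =-79.13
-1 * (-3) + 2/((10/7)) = 4.40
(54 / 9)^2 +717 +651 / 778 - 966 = -165063 / 778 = -212.16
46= 46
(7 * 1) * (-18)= -126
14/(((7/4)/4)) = 32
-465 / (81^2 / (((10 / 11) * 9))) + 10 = 25180 / 2673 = 9.42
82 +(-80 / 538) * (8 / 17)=374666 / 4573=81.93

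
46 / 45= 1.02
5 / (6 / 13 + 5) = 0.92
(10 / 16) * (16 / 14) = 5 / 7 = 0.71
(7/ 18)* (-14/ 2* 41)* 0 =0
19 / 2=9.50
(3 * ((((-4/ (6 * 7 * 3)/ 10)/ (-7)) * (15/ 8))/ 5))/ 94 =1/ 184240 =0.00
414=414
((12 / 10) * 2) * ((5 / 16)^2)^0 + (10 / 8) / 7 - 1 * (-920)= 129161 / 140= 922.58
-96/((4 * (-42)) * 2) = 2/7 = 0.29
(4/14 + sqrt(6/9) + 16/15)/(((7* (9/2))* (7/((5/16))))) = 0.00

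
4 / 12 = 0.33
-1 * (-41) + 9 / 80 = 3289 / 80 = 41.11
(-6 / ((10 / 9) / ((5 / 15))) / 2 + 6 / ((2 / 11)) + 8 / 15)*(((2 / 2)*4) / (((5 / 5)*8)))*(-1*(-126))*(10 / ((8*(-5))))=-513.98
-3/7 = -0.43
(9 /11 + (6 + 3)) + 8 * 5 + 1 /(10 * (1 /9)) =5579 /110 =50.72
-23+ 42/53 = -1177/53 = -22.21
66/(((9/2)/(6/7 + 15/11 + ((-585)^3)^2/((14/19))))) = 5584576230934593978/7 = 797796604419227711.14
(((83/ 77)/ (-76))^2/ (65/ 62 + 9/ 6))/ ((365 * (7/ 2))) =213559/ 3456182246440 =0.00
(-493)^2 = 243049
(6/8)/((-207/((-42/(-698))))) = -7/32108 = -0.00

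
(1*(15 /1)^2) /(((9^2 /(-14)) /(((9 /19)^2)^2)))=-255150 /130321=-1.96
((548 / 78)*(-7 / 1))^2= 3678724 / 1521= 2418.62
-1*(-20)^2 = -400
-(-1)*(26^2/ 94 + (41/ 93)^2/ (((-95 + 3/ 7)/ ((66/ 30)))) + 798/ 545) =1268802449057/ 146662217370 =8.65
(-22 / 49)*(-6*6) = 792 / 49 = 16.16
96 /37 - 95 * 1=-3419 /37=-92.41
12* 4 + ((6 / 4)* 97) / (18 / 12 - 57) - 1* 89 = -1614 / 37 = -43.62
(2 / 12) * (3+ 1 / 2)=0.58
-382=-382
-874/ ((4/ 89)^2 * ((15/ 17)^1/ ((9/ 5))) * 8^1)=-176535327/ 1600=-110334.58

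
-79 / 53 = -1.49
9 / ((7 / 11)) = 99 / 7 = 14.14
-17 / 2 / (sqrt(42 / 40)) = -17 * sqrt(105) / 21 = -8.30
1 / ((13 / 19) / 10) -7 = 7.62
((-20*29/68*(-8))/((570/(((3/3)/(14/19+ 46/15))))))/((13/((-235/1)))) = -34075/59891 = -0.57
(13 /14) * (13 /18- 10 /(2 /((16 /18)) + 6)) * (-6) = 1261 /462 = 2.73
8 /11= 0.73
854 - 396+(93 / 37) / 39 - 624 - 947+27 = -522335 / 481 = -1085.94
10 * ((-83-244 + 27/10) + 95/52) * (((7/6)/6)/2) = -586901/1872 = -313.52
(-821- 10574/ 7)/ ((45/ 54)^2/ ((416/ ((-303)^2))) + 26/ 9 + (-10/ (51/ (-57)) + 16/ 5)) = -20775980160/ 1519505659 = -13.67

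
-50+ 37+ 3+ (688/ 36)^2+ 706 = 85960/ 81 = 1061.23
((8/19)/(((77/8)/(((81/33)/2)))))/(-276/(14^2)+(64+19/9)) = 27216/32799833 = 0.00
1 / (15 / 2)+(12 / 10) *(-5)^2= 452 / 15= 30.13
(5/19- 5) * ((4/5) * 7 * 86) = -43344/19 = -2281.26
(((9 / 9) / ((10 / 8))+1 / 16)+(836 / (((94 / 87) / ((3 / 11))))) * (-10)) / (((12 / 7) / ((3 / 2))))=-1845.68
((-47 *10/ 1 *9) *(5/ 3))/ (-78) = 90.38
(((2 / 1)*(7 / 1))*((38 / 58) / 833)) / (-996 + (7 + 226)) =-38 / 2633113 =-0.00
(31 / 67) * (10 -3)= 217 / 67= 3.24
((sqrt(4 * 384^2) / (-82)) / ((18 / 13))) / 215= -832 / 26445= -0.03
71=71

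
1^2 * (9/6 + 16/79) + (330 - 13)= 318.70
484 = 484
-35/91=-5/13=-0.38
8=8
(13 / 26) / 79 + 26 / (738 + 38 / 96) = 232627 / 5599994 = 0.04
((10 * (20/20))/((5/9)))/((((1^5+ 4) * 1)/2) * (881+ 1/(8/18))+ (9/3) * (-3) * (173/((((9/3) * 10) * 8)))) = 1440/176131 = 0.01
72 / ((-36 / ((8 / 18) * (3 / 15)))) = -8 / 45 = -0.18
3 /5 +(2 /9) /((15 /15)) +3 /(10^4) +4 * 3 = 1154027 /90000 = 12.82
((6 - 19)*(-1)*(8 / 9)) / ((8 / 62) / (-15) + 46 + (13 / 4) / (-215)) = 2772640 / 11031549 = 0.25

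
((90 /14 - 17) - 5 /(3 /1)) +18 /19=-4505 /399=-11.29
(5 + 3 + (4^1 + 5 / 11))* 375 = 51375 / 11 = 4670.45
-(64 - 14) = -50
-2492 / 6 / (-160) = 623 / 240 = 2.60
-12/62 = -6/31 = -0.19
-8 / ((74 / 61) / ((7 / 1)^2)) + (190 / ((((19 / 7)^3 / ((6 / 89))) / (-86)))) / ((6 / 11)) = -504191184 / 1188773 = -424.13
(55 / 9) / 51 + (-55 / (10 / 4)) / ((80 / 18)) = -44341 / 9180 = -4.83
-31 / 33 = -0.94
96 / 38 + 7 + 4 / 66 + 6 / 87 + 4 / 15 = 300703 / 30305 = 9.92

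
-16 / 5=-3.20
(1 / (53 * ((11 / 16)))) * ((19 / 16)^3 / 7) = 6859 / 1044736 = 0.01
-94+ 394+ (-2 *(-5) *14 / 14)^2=400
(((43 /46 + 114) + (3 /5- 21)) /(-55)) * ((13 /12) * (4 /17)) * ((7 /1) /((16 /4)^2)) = -116389 /607200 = -0.19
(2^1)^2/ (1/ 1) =4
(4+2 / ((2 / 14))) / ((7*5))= 18 / 35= 0.51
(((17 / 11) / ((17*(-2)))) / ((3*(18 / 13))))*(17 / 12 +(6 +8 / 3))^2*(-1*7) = 7.79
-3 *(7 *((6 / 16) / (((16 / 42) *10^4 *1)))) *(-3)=3969 / 640000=0.01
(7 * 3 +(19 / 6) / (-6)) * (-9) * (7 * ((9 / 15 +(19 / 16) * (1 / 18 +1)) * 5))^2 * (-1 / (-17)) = -15132538729 / 331776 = -45610.71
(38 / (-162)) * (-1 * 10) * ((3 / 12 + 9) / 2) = 3515 / 324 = 10.85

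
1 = 1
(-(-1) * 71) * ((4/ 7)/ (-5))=-284/ 35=-8.11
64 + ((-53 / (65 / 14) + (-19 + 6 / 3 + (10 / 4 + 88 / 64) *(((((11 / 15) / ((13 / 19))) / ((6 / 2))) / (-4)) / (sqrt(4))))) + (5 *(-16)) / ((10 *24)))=1313329 / 37440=35.08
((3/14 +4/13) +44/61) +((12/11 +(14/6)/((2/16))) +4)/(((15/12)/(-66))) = -69562729/55510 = -1253.16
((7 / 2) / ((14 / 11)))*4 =11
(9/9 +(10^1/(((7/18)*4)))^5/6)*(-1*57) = -3507950373/33614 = -104359.80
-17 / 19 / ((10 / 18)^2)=-1377 / 475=-2.90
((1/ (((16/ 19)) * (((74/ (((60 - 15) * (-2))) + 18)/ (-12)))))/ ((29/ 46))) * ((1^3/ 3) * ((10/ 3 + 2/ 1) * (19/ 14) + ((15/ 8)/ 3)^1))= -8659155/ 2510704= -3.45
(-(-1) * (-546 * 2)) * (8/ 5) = -8736/ 5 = -1747.20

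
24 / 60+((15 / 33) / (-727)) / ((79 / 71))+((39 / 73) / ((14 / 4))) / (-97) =62294824247 / 156572983105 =0.40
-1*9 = -9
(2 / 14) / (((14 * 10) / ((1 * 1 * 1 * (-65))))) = -13 / 196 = -0.07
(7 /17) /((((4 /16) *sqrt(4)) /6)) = 84 /17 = 4.94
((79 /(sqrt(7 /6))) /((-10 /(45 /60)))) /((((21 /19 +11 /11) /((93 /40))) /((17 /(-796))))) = 7119243 * sqrt(42) /356608000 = 0.13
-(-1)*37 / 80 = 37 / 80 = 0.46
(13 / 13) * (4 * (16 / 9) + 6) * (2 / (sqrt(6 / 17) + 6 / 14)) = -28084 / 423 + 11564 * sqrt(102) / 1269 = 25.64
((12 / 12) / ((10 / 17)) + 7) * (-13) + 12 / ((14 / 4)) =-7677 / 70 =-109.67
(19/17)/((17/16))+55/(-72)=5993/20808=0.29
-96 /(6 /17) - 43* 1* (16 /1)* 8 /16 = -616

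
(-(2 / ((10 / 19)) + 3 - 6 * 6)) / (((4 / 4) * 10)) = 73 / 25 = 2.92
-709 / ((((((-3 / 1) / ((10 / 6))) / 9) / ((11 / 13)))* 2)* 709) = 55 / 26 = 2.12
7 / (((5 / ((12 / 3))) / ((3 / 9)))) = 28 / 15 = 1.87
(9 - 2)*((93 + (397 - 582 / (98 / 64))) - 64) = 2250 / 7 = 321.43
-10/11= -0.91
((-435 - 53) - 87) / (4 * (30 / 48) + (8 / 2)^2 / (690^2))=-136878750 / 595133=-230.00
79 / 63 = 1.25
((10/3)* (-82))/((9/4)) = -3280/27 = -121.48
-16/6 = -8/3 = -2.67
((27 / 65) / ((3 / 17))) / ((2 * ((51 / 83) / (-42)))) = -80.45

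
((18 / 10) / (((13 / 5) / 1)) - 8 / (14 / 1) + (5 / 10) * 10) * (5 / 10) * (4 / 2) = 5.12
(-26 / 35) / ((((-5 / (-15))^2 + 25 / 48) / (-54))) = 15552 / 245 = 63.48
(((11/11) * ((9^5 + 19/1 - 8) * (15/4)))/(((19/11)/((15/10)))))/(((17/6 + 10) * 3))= 4995.68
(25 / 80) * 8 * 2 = 5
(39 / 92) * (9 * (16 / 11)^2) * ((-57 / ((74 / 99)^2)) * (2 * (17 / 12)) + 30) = -7966753704 / 3809927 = -2091.05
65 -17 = 48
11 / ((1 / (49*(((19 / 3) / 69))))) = 10241 / 207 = 49.47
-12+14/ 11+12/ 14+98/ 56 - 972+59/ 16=-1202965/ 1232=-976.43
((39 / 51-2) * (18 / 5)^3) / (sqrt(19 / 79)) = -122472 * sqrt(1501) / 40375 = -117.52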